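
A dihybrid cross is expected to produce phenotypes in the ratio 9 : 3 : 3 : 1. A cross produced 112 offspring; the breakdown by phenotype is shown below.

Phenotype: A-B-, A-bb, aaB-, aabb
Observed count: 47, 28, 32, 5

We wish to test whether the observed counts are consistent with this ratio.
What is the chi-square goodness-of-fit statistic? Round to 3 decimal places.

Ratio total = 16. Expected counts: 112×9/16 = 63, 112×3/16 = 21, 112×3/16 = 21, 112×1/16 = 7.
cat         O        E   (O−E)²/E
A-B-       47       63     4.0635
A-bb       28       21     2.3333
aaB-       32       21     5.7619
aabb        5        7     0.5714
Sum = 12.730

12.730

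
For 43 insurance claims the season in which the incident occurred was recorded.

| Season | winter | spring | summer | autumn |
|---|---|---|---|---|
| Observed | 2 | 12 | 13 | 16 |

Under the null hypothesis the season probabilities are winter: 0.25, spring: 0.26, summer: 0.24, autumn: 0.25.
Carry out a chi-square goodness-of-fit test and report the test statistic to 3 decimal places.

Expected counts E_i = n·p_i: 43×0.25 = 10.75, 43×0.26 = 11.18, 43×0.24 = 10.32, 43×0.25 = 10.75.
cat         O        E   (O−E)²/E
winter      2    10.75     7.1221
spring     12    11.18     0.0601
summer     13    10.32     0.6960
autumn     16    10.75     2.5640
Sum = 10.442

10.442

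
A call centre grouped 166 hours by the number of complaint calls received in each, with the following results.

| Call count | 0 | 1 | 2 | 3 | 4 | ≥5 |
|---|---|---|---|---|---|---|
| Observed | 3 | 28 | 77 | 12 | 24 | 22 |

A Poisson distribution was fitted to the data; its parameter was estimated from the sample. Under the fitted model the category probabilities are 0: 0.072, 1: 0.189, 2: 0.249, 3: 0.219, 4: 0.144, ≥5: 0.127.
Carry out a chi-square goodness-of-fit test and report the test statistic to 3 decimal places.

Expected counts E_i = n·p_i: 166×0.072 = 11.952, 166×0.189 = 31.374, 166×0.249 = 41.334, 166×0.219 = 36.354, 166×0.144 = 23.904, 166×0.127 = 21.082.
cat         O        E   (O−E)²/E
0           3   11.952     6.7050
1          28   31.374     0.3628
2          77   41.334    30.7752
3          12   36.354    16.3150
4          24   23.904     0.0004
≥5         22   21.082     0.0400
Sum = 54.198

54.198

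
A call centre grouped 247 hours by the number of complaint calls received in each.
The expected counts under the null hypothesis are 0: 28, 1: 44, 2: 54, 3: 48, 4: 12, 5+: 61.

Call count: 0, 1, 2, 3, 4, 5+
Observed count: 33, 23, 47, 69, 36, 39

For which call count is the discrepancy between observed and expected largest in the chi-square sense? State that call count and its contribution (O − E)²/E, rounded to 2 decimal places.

cat         O        E   (O−E)²/E
0          33       28      0.893
1          23       44     10.023
2          47       54      0.907
3          69       48      9.188
4          36       12     48.000
5+         39       61      7.934
The largest term is for 4: 48.00.

4, 48.00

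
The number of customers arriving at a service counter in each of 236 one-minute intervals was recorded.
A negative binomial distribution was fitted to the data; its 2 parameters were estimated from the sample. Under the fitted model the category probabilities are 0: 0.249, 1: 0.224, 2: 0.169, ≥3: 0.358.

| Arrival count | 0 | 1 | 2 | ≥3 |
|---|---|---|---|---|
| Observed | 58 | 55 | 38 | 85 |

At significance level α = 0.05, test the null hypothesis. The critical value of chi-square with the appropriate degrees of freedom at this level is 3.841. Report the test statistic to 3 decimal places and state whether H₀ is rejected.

Expected counts E_i = n·p_i: 236×0.249 = 58.764, 236×0.224 = 52.864, 236×0.169 = 39.884, 236×0.358 = 84.488.
cat         O        E   (O−E)²/E
0          58   58.764     0.0099
1          55   52.864     0.0863
2          38   39.884     0.0890
≥3         85   84.488     0.0031
Sum = 0.188
df = 1. Since 0.188 < 3.841, we do not reject H₀.

0.188; do not reject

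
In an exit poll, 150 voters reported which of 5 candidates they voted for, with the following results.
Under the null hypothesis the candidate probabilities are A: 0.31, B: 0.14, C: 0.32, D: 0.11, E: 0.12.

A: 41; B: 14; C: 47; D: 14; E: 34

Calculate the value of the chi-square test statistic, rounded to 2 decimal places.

17.61

Expected counts E_i = n·p_i: 150×0.31 = 46.5, 150×0.14 = 21, 150×0.32 = 48, 150×0.11 = 16.5, 150×0.12 = 18.
cat         O        E   (O−E)²/E
A          41     46.5      0.651
B          14       21      2.333
C          47       48      0.021
D          14     16.5      0.379
E          34       18     14.222
Sum = 17.61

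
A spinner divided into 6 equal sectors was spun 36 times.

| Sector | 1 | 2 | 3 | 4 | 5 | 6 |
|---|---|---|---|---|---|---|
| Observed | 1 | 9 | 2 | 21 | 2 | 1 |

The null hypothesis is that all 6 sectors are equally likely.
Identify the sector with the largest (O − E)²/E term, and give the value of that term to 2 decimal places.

4, 37.50

Expected count for each of the 6 categories: 36/6 = 6.
1: (1 − 6)²/6 = 25/6 = 4.167
2: (9 − 6)²/6 = 9/6 = 1.500
3: (2 − 6)²/6 = 16/6 = 2.667
4: (21 − 6)²/6 = 225/6 = 37.500
5: (2 − 6)²/6 = 16/6 = 2.667
6: (1 − 6)²/6 = 25/6 = 4.167
The largest term is for 4: 37.50.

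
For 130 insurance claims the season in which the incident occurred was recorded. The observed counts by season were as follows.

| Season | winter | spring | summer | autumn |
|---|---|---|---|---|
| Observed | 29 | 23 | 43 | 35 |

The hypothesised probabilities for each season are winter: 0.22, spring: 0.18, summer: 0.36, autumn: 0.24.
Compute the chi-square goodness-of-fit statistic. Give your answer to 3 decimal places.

0.784

Expected counts E_i = n·p_i: 130×0.22 = 28.6, 130×0.18 = 23.4, 130×0.36 = 46.8, 130×0.24 = 31.2.
χ² = (29−28.6)²/28.6 + (23−23.4)²/23.4 + (43−46.8)²/46.8 + (35−31.2)²/31.2
   = 0.0056 + 0.0068 + 0.3085 + 0.4628
Sum = 0.784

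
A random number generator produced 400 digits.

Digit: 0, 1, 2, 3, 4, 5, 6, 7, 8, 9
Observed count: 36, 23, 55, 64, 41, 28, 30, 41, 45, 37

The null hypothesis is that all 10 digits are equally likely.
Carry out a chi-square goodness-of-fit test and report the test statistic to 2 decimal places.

Under H₀ each category has probability 1/10, so each expected count is 400/10 = 40.
χ² = (36−40)²/40 + (23−40)²/40 + (55−40)²/40 + (64−40)²/40 + (41−40)²/40 + (28−40)²/40 + (30−40)²/40 + (41−40)²/40 + (45−40)²/40 + (37−40)²/40
   = 0.400 + 7.225 + 5.625 + 14.400 + 0.025 + 3.600 + 2.500 + 0.025 + 0.625 + 0.225
Sum = 34.65

34.65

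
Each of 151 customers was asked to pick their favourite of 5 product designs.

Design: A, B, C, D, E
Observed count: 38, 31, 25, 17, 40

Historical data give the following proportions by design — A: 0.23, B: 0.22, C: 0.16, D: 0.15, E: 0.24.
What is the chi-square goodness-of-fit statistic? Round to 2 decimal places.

2.28

Expected counts E_i = n·p_i: 151×0.23 = 34.73, 151×0.22 = 33.22, 151×0.16 = 24.16, 151×0.15 = 22.65, 151×0.24 = 36.24.
A: (38 − 34.73)²/34.73 = 10.6929/34.73 = 0.308
B: (31 − 33.22)²/33.22 = 4.9284/33.22 = 0.148
C: (25 − 24.16)²/24.16 = 0.7056/24.16 = 0.029
D: (17 − 22.65)²/22.65 = 31.9225/22.65 = 1.409
E: (40 − 36.24)²/36.24 = 14.1376/36.24 = 0.390
Sum = 2.28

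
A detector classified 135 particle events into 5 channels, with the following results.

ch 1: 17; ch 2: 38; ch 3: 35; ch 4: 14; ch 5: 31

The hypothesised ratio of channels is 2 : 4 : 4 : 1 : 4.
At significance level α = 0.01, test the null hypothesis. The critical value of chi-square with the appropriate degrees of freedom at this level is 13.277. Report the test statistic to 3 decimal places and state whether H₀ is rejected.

3.667; do not reject

Ratio total = 15. Expected counts: 135×2/15 = 18, 135×4/15 = 36, 135×4/15 = 36, 135×1/15 = 9, 135×4/15 = 36.
cat         O        E   (O−E)²/E
ch 1       17       18     0.0556
ch 2       38       36     0.1111
ch 3       35       36     0.0278
ch 4       14        9     2.7778
ch 5       31       36     0.6944
Sum = 3.667
df = 4. Since 3.667 < 13.277, we do not reject H₀.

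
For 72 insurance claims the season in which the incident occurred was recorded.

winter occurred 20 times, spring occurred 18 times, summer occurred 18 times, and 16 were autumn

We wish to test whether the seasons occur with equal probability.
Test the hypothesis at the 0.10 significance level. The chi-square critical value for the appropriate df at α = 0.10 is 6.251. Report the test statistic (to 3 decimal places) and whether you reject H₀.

0.444; do not reject

Expected count for each of the 4 categories: 72/4 = 18.
χ² = (20−18)²/18 + (18−18)²/18 + (18−18)²/18 + (16−18)²/18
   = 0.2222 + 0.0000 + 0.0000 + 0.2222
Sum = 0.444
df = 3. Since 0.444 < 6.251, we do not reject H₀.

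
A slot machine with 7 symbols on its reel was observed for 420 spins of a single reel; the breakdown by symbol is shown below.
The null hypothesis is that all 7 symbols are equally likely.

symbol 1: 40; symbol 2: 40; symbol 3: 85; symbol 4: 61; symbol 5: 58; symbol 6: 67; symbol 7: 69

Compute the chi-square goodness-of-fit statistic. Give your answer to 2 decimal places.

Under H₀ each category has probability 1/7, so each expected count is 420/7 = 60.
symbol 1: (40 − 60)²/60 = 400/60 = 6.667
symbol 2: (40 − 60)²/60 = 400/60 = 6.667
symbol 3: (85 − 60)²/60 = 625/60 = 10.417
symbol 4: (61 − 60)²/60 = 1/60 = 0.017
symbol 5: (58 − 60)²/60 = 4/60 = 0.067
symbol 6: (67 − 60)²/60 = 49/60 = 0.817
symbol 7: (69 − 60)²/60 = 81/60 = 1.350
Sum = 26.00

26.00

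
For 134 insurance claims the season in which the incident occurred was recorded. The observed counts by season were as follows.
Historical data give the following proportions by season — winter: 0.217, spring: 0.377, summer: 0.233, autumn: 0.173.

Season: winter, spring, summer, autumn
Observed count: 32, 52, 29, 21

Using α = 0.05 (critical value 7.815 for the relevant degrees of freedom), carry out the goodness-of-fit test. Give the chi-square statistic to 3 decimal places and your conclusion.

0.701; do not reject

Expected counts E_i = n·p_i: 134×0.217 = 29.078, 134×0.377 = 50.518, 134×0.233 = 31.222, 134×0.173 = 23.182.
χ² = (32−29.078)²/29.078 + (52−50.518)²/50.518 + (29−31.222)²/31.222 + (21−23.182)²/23.182
   = 0.2936 + 0.0435 + 0.1581 + 0.2054
Sum = 0.701
df = 3. Since 0.701 < 7.815, we do not reject H₀.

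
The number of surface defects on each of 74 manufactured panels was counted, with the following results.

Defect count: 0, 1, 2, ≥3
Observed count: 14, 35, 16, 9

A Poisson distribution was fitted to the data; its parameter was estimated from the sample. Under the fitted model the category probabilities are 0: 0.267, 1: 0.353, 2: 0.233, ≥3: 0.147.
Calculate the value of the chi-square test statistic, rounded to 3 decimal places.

Expected counts E_i = n·p_i: 74×0.267 = 19.758, 74×0.353 = 26.122, 74×0.233 = 17.242, 74×0.147 = 10.878.
χ² = (14−19.758)²/19.758 + (35−26.122)²/26.122 + (16−17.242)²/17.242 + (9−10.878)²/10.878
   = 1.6780 + 3.0173 + 0.0895 + 0.3242
Sum = 5.109

5.109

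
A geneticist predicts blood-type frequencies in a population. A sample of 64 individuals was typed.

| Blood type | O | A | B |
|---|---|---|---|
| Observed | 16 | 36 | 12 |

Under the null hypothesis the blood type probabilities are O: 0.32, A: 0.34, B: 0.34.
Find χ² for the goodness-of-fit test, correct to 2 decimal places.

Expected counts E_i = n·p_i: 64×0.32 = 20.48, 64×0.34 = 21.76, 64×0.34 = 21.76.
O: (16 − 20.48)²/20.48 = 20.0704/20.48 = 0.980
A: (36 − 21.76)²/21.76 = 202.7776/21.76 = 9.319
B: (12 − 21.76)²/21.76 = 95.2576/21.76 = 4.378
Sum = 14.68

14.68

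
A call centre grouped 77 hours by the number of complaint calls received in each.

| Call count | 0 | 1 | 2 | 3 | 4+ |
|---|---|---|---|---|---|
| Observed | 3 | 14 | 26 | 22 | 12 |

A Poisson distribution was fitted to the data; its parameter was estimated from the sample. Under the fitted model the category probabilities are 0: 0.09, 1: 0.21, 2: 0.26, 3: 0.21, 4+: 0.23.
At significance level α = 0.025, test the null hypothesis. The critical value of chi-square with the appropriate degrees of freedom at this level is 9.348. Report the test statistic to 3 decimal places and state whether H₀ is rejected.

Expected counts E_i = n·p_i: 77×0.09 = 6.93, 77×0.21 = 16.17, 77×0.26 = 20.02, 77×0.21 = 16.17, 77×0.23 = 17.71.
0: (3 − 6.93)²/6.93 = 15.4449/6.93 = 2.2287
1: (14 − 16.17)²/16.17 = 4.7089/16.17 = 0.2912
2: (26 − 20.02)²/20.02 = 35.7604/20.02 = 1.7862
3: (22 − 16.17)²/16.17 = 33.9889/16.17 = 2.1020
4+: (12 − 17.71)²/17.71 = 32.6041/17.71 = 1.8410
Sum = 8.249
df = 3. Since 8.249 < 9.348, we do not reject H₀.

8.249; do not reject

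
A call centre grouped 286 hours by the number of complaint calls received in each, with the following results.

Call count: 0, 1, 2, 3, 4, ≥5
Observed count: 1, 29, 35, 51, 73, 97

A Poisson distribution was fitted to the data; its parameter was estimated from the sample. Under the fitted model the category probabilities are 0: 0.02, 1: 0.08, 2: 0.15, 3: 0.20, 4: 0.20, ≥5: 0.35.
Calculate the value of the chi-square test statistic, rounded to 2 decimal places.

Expected counts E_i = n·p_i: 286×0.02 = 5.72, 286×0.08 = 22.88, 286×0.15 = 42.9, 286×0.20 = 57.2, 286×0.20 = 57.2, 286×0.35 = 100.1.
χ² = (1−5.72)²/5.72 + (29−22.88)²/22.88 + (35−42.9)²/42.9 + (51−57.2)²/57.2 + (73−57.2)²/57.2 + (97−100.1)²/100.1
   = 3.895 + 1.637 + 1.455 + 0.672 + 4.364 + 0.096
Sum = 12.12

12.12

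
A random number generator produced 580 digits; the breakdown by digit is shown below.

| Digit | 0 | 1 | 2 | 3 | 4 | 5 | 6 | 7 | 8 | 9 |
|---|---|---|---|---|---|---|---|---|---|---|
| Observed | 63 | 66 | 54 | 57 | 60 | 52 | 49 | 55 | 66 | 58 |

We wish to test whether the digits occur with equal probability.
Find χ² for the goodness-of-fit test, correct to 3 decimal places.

Expected count for each of the 10 categories: 580/10 = 58.
cat         O        E   (O−E)²/E
0          63       58     0.4310
1          66       58     1.1034
2          54       58     0.2759
3          57       58     0.0172
4          60       58     0.0690
5          52       58     0.6207
6          49       58     1.3966
7          55       58     0.1552
8          66       58     1.1034
9          58       58     0.0000
Sum = 5.172

5.172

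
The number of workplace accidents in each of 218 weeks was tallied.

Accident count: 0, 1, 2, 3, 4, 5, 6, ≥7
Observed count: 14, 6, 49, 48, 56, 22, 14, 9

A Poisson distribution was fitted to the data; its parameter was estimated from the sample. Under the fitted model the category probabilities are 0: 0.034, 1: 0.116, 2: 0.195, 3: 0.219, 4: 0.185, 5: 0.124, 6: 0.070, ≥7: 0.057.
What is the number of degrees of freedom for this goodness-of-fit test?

6

There are k = 8 categories and 1 parameter estimated from the data, so df = 8 − 1 − 1 = 6.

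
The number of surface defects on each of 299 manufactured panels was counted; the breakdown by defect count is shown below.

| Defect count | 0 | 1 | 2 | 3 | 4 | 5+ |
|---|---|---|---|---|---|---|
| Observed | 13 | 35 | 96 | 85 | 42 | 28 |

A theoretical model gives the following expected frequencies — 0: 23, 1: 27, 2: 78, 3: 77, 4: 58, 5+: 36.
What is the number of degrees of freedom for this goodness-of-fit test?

There are k = 6 categories and no parameters were estimated from the data, so df = 6 − 1 = 5.

5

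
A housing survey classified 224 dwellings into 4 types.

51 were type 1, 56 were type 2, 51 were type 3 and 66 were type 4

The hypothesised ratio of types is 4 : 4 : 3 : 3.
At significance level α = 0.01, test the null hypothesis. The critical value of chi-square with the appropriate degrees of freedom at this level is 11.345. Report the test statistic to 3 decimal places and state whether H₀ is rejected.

Ratio total = 14. Expected counts: 224×4/14 = 64, 224×4/14 = 64, 224×3/14 = 48, 224×3/14 = 48.
type 1: (51 − 64)²/64 = 169/64 = 2.6406
type 2: (56 − 64)²/64 = 64/64 = 1.0000
type 3: (51 − 48)²/48 = 9/48 = 0.1875
type 4: (66 − 48)²/48 = 324/48 = 6.7500
Sum = 10.578
df = 3. Since 10.578 < 11.345, we do not reject H₀.

10.578; do not reject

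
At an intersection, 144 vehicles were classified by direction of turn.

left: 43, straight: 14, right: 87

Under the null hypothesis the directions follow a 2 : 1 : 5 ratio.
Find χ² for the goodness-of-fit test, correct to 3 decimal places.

Ratio total = 8. Expected counts: 144×2/8 = 36, 144×1/8 = 18, 144×5/8 = 90.
cat           O        E   (O−E)²/E
left         43       36     1.3611
straight     14       18     0.8889
right        87       90     0.1000
Sum = 2.350

2.350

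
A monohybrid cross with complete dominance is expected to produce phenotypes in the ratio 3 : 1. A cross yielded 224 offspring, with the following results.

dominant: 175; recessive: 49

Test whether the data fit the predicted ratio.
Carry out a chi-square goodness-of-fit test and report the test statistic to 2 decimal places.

1.17

Ratio total = 4. Expected counts: 224×3/4 = 168, 224×1/4 = 56.
dominant: (175 − 168)²/168 = 49/168 = 0.292
recessive: (49 − 56)²/56 = 49/56 = 0.875
Sum = 1.17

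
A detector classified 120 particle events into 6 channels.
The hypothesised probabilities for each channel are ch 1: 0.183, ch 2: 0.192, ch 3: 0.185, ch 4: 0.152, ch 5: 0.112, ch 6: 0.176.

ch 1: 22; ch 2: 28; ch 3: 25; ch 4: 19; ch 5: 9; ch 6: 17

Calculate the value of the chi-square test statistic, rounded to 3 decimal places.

3.723

Expected counts E_i = n·p_i: 120×0.183 = 21.96, 120×0.192 = 23.04, 120×0.185 = 22.2, 120×0.152 = 18.24, 120×0.112 = 13.44, 120×0.176 = 21.12.
χ² = (22−21.96)²/21.96 + (28−23.04)²/23.04 + (25−22.2)²/22.2 + (19−18.24)²/18.24 + (9−13.44)²/13.44 + (17−21.12)²/21.12
   = 0.0001 + 1.0678 + 0.3532 + 0.0317 + 1.4668 + 0.8037
Sum = 3.723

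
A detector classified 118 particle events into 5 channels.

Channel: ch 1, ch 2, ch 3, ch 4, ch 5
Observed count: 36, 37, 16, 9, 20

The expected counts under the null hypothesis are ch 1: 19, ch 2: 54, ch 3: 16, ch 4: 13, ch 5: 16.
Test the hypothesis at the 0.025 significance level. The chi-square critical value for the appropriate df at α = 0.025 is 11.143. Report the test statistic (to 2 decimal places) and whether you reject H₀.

ch 1: (36 − 19)²/19 = 289/19 = 15.211
ch 2: (37 − 54)²/54 = 289/54 = 5.352
ch 3: (16 − 16)²/16 = 0/16 = 0.000
ch 4: (9 − 13)²/13 = 16/13 = 1.231
ch 5: (20 − 16)²/16 = 16/16 = 1.000
Sum = 22.79
df = 4. Since 22.79 > 11.143, we reject H₀.

22.79; reject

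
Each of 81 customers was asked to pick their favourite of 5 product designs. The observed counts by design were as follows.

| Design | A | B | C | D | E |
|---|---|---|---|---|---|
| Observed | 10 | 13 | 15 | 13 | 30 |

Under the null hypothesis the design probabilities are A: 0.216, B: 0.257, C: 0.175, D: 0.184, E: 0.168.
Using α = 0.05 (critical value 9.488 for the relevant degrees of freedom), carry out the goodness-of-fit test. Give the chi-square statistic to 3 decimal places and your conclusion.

Expected counts E_i = n·p_i: 81×0.216 = 17.496, 81×0.257 = 20.817, 81×0.175 = 14.175, 81×0.184 = 14.904, 81×0.168 = 13.608.
χ² = (10−17.496)²/17.496 + (13−20.817)²/20.817 + (15−14.175)²/14.175 + (13−14.904)²/14.904 + (30−13.608)²/13.608
   = 3.2116 + 2.9354 + 0.0480 + 0.2432 + 19.7456
Sum = 26.184
df = 4. Since 26.184 > 9.488, we reject H₀.

26.184; reject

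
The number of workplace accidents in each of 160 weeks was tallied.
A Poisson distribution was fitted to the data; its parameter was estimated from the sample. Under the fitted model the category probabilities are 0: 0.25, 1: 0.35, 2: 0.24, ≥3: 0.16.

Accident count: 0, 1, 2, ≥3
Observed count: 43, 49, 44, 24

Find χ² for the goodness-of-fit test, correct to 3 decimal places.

2.017

Expected counts E_i = n·p_i: 160×0.25 = 40, 160×0.35 = 56, 160×0.24 = 38.4, 160×0.16 = 25.6.
cat         O        E   (O−E)²/E
0          43       40     0.2250
1          49       56     0.8750
2          44     38.4     0.8167
≥3         24     25.6     0.1000
Sum = 2.017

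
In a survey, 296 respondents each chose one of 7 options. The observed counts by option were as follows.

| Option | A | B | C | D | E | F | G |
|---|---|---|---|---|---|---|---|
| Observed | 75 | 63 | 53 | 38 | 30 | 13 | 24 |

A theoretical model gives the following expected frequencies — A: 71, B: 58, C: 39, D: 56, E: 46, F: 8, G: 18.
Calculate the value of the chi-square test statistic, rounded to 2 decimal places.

χ² = (75−71)²/71 + (63−58)²/58 + (53−39)²/39 + (38−56)²/56 + (30−46)²/46 + (13−8)²/8 + (24−18)²/18
   = 0.225 + 0.431 + 5.026 + 5.786 + 5.565 + 3.125 + 2.000
Sum = 22.16

22.16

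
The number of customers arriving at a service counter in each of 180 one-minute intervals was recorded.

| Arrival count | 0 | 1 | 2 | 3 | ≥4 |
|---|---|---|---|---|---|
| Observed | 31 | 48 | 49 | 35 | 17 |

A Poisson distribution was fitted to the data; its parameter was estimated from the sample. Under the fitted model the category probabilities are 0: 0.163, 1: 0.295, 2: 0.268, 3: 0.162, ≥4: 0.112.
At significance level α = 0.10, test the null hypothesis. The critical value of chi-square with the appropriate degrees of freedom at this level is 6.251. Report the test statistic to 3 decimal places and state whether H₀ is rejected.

Expected counts E_i = n·p_i: 180×0.163 = 29.34, 180×0.295 = 53.1, 180×0.268 = 48.24, 180×0.162 = 29.16, 180×0.112 = 20.16.
χ² = (31−29.34)²/29.34 + (48−53.1)²/53.1 + (49−48.24)²/48.24 + (35−29.16)²/29.16 + (17−20.16)²/20.16
   = 0.0939 + 0.4898 + 0.0120 + 1.1696 + 0.4953
Sum = 2.261
df = 3. Since 2.261 < 6.251, we do not reject H₀.

2.261; do not reject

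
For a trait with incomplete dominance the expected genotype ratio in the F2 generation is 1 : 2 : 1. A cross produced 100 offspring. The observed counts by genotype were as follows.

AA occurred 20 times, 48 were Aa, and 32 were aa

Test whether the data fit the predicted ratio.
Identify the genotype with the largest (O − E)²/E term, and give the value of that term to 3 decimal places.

aa, 1.960

Ratio total = 4. Expected counts: 100×1/4 = 25, 100×2/4 = 50, 100×1/4 = 25.
χ² = (20−25)²/25 + (48−50)²/50 + (32−25)²/25
   = 1.0000 + 0.0800 + 1.9600
The largest term is for aa: 1.960.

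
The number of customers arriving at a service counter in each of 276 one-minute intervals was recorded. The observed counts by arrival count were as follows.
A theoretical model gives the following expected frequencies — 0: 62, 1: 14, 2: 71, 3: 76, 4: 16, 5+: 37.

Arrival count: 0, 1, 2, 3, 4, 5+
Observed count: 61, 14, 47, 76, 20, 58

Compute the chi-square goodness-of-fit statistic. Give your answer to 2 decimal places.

21.05

cat         O        E   (O−E)²/E
0          61       62      0.016
1          14       14      0.000
2          47       71      8.113
3          76       76      0.000
4          20       16      1.000
5+         58       37     11.919
Sum = 21.05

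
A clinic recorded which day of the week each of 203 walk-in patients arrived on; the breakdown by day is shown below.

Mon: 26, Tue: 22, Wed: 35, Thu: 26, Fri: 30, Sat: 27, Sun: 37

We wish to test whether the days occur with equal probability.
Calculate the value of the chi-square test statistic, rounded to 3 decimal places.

5.931

Expected count for each of the 7 categories: 203/7 = 29.
χ² = (26−29)²/29 + (22−29)²/29 + (35−29)²/29 + (26−29)²/29 + (30−29)²/29 + (27−29)²/29 + (37−29)²/29
   = 0.3103 + 1.6897 + 1.2414 + 0.3103 + 0.0345 + 0.1379 + 2.2069
Sum = 5.931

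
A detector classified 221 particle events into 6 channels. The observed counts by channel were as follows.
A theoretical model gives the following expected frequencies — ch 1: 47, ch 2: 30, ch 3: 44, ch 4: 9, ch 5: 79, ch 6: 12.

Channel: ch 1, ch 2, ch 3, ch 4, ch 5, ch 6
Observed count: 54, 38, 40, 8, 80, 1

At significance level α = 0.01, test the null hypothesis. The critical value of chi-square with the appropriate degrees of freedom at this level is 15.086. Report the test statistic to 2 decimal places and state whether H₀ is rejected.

χ² = (54−47)²/47 + (38−30)²/30 + (40−44)²/44 + (8−9)²/9 + (80−79)²/79 + (1−12)²/12
   = 1.043 + 2.133 + 0.364 + 0.111 + 0.013 + 10.083
Sum = 13.75
df = 5. Since 13.75 < 15.086, we do not reject H₀.

13.75; do not reject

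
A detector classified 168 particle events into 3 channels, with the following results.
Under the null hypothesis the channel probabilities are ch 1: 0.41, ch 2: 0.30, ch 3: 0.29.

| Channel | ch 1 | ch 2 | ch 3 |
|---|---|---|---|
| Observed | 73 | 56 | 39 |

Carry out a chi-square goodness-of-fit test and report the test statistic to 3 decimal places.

Expected counts E_i = n·p_i: 168×0.41 = 68.88, 168×0.30 = 50.4, 168×0.29 = 48.72.
χ² = (73−68.88)²/68.88 + (56−50.4)²/50.4 + (39−48.72)²/48.72
   = 0.2464 + 0.6222 + 1.9392
Sum = 2.808

2.808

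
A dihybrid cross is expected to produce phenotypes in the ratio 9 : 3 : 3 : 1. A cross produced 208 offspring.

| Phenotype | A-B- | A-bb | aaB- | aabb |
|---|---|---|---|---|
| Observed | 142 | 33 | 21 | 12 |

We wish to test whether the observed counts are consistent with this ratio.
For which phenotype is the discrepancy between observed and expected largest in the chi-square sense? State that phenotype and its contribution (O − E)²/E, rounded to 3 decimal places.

aaB-, 8.308

Ratio total = 16. Expected counts: 208×9/16 = 117, 208×3/16 = 39, 208×3/16 = 39, 208×1/16 = 13.
χ² = (142−117)²/117 + (33−39)²/39 + (21−39)²/39 + (12−13)²/13
   = 5.3419 + 0.9231 + 8.3077 + 0.0769
The largest term is for aaB-: 8.308.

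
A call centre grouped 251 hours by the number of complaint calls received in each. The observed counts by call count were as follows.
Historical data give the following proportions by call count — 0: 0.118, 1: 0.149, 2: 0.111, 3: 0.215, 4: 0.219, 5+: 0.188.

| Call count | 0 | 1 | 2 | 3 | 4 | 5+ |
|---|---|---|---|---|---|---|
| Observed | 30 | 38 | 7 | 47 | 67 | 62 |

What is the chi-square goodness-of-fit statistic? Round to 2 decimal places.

Expected counts E_i = n·p_i: 251×0.118 = 29.618, 251×0.149 = 37.399, 251×0.111 = 27.861, 251×0.215 = 53.965, 251×0.219 = 54.969, 251×0.188 = 47.188.
0: (30 − 29.618)²/29.618 = 0.145924/29.618 = 0.005
1: (38 − 37.399)²/37.399 = 0.361201/37.399 = 0.010
2: (7 − 27.861)²/27.861 = 435.181321/27.861 = 15.620
3: (47 − 53.965)²/53.965 = 48.511225/53.965 = 0.899
4: (67 − 54.969)²/54.969 = 144.744961/54.969 = 2.633
5+: (62 − 47.188)²/47.188 = 219.395344/47.188 = 4.649
Sum = 23.82

23.82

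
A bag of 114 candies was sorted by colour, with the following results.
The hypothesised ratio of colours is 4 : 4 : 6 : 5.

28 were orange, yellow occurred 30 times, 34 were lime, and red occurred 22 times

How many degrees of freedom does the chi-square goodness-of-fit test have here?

3

There are k = 4 categories and no parameters were estimated from the data, so df = 4 − 1 = 3.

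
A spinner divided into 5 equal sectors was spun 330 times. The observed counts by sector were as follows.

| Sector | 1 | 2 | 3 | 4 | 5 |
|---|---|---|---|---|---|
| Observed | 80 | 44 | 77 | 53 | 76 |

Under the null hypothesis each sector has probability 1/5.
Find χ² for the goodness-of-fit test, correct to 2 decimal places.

16.21

Under H₀ each category has probability 1/5, so each expected count is 330/5 = 66.
χ² = (80−66)²/66 + (44−66)²/66 + (77−66)²/66 + (53−66)²/66 + (76−66)²/66
   = 2.970 + 7.333 + 1.833 + 2.561 + 1.515
Sum = 16.21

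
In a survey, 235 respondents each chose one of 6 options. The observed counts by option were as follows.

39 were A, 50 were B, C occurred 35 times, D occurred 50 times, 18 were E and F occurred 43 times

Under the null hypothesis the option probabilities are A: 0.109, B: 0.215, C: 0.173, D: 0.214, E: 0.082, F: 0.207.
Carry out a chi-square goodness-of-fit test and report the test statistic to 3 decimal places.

8.527

Expected counts E_i = n·p_i: 235×0.109 = 25.615, 235×0.215 = 50.525, 235×0.173 = 40.655, 235×0.214 = 50.29, 235×0.082 = 19.27, 235×0.207 = 48.645.
A: (39 − 25.615)²/25.615 = 179.158225/25.615 = 6.9943
B: (50 − 50.525)²/50.525 = 0.275625/50.525 = 0.0055
C: (35 − 40.655)²/40.655 = 31.979025/40.655 = 0.7866
D: (50 − 50.29)²/50.29 = 0.0841/50.29 = 0.0017
E: (18 − 19.27)²/19.27 = 1.6129/19.27 = 0.0837
F: (43 − 48.645)²/48.645 = 31.866025/48.645 = 0.6551
Sum = 8.527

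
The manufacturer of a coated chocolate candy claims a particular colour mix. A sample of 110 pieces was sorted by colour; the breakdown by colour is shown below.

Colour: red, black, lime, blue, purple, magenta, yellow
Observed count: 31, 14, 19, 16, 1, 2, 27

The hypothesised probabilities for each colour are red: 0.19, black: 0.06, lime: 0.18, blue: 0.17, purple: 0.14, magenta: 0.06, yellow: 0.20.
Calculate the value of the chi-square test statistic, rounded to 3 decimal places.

31.407

Expected counts E_i = n·p_i: 110×0.19 = 20.9, 110×0.06 = 6.6, 110×0.18 = 19.8, 110×0.17 = 18.7, 110×0.14 = 15.4, 110×0.06 = 6.6, 110×0.20 = 22.
χ² = (31−20.9)²/20.9 + (14−6.6)²/6.6 + (19−19.8)²/19.8 + (16−18.7)²/18.7 + (1−15.4)²/15.4 + (2−6.6)²/6.6 + (27−22)²/22
   = 4.8809 + 8.2970 + 0.0323 + 0.3898 + 13.4649 + 3.2061 + 1.1364
Sum = 31.407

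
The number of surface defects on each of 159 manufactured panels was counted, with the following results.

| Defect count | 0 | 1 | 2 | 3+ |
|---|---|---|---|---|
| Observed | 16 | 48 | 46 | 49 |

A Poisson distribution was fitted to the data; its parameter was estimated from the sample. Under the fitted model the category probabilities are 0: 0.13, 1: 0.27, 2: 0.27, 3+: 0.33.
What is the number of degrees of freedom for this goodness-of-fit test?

There are k = 4 categories and 1 parameter estimated from the data, so df = 4 − 1 − 1 = 2.

2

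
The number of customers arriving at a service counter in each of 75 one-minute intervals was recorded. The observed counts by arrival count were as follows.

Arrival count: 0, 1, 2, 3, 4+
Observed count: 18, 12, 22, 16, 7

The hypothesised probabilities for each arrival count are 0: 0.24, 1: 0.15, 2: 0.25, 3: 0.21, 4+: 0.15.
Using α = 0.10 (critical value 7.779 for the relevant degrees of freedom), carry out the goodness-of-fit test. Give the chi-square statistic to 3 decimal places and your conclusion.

Expected counts E_i = n·p_i: 75×0.24 = 18, 75×0.15 = 11.25, 75×0.25 = 18.75, 75×0.21 = 15.75, 75×0.15 = 11.25.
cat         O        E   (O−E)²/E
0          18       18     0.0000
1          12    11.25     0.0500
2          22    18.75     0.5633
3          16    15.75     0.0040
4+          7    11.25     1.6056
Sum = 2.223
df = 4. Since 2.223 < 7.779, we do not reject H₀.

2.223; do not reject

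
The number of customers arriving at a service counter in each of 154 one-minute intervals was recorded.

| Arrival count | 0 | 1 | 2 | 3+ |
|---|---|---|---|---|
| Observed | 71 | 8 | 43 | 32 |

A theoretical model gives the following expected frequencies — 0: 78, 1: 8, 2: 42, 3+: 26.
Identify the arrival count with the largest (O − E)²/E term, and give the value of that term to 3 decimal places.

3+, 1.385

cat         O        E   (O−E)²/E
0          71       78     0.6282
1           8        8     0.0000
2          43       42     0.0238
3+         32       26     1.3846
The largest term is for 3+: 1.385.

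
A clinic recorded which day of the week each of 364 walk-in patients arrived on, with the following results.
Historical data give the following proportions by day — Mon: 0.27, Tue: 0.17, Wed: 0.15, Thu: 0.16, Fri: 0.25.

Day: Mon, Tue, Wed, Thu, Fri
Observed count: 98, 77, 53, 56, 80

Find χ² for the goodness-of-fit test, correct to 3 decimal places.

5.158

Expected counts E_i = n·p_i: 364×0.27 = 98.28, 364×0.17 = 61.88, 364×0.15 = 54.6, 364×0.16 = 58.24, 364×0.25 = 91.
cat         O        E   (O−E)²/E
Mon        98    98.28     0.0008
Tue        77    61.88     3.6945
Wed        53     54.6     0.0469
Thu        56    58.24     0.0862
Fri        80       91     1.3297
Sum = 5.158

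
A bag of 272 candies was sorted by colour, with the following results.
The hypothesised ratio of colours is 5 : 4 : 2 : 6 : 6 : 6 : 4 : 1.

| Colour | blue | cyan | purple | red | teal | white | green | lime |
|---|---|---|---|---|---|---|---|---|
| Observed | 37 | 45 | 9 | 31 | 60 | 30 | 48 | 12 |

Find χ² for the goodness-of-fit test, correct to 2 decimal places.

34.34

Ratio total = 34. Expected counts: 272×5/34 = 40, 272×4/34 = 32, 272×2/34 = 16, 272×6/34 = 48, 272×6/34 = 48, 272×6/34 = 48, 272×4/34 = 32, 272×1/34 = 8.
χ² = (37−40)²/40 + (45−32)²/32 + (9−16)²/16 + (31−48)²/48 + (60−48)²/48 + (30−48)²/48 + (48−32)²/32 + (12−8)²/8
   = 0.225 + 5.281 + 3.063 + 6.021 + 3.000 + 6.750 + 8.000 + 2.000
Sum = 34.34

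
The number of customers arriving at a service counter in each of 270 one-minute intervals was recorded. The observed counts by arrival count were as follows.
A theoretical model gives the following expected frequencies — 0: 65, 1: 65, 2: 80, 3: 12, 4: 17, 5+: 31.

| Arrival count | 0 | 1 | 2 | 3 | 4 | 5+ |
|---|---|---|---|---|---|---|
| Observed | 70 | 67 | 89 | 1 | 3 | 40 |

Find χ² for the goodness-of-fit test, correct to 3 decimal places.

cat         O        E   (O−E)²/E
0          70       65     0.3846
1          67       65     0.0615
2          89       80     1.0125
3           1       12    10.0833
4           3       17    11.5294
5+         40       31     2.6129
Sum = 25.684

25.684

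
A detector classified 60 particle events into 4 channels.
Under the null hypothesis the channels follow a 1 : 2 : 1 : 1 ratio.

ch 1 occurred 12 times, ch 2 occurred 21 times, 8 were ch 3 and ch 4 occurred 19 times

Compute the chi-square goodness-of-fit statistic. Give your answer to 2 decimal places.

Ratio total = 5. Expected counts: 60×1/5 = 12, 60×2/5 = 24, 60×1/5 = 12, 60×1/5 = 12.
cat         O        E   (O−E)²/E
ch 1       12       12      0.000
ch 2       21       24      0.375
ch 3        8       12      1.333
ch 4       19       12      4.083
Sum = 5.79

5.79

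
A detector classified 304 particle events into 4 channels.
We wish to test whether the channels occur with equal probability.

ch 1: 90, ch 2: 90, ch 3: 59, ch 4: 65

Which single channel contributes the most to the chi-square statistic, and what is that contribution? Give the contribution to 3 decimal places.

ch 3, 3.803

Under H₀ each category has probability 1/4, so each expected count is 304/4 = 76.
χ² = (90−76)²/76 + (90−76)²/76 + (59−76)²/76 + (65−76)²/76
   = 2.5789 + 2.5789 + 3.8026 + 1.5921
The largest term is for ch 3: 3.803.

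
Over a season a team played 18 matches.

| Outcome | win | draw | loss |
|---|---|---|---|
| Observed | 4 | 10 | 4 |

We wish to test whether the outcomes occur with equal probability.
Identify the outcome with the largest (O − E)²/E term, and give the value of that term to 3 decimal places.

Expected count for each of the 3 categories: 18/3 = 6.
χ² = (4−6)²/6 + (10−6)²/6 + (4−6)²/6
   = 0.6667 + 2.6667 + 0.6667
The largest term is for draw: 2.667.

draw, 2.667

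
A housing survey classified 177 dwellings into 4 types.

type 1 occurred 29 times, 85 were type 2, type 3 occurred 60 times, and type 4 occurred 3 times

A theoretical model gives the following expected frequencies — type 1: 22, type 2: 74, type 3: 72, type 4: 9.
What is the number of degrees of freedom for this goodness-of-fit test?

3

There are k = 4 categories and no parameters were estimated from the data, so df = 4 − 1 = 3.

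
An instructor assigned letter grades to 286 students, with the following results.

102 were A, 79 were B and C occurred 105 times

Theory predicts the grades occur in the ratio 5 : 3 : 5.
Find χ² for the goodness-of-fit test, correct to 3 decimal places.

3.370

Ratio total = 13. Expected counts: 286×5/13 = 110, 286×3/13 = 66, 286×5/13 = 110.
A: (102 − 110)²/110 = 64/110 = 0.5818
B: (79 − 66)²/66 = 169/66 = 2.5606
C: (105 − 110)²/110 = 25/110 = 0.2273
Sum = 3.370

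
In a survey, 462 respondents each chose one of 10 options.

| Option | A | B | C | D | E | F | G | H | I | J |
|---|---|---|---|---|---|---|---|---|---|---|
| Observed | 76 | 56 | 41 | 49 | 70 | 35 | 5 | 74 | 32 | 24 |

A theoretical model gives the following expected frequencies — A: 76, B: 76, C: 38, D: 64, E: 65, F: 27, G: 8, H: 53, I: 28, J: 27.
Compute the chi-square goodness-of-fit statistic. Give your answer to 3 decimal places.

22.121

χ² = (76−76)²/76 + (56−76)²/76 + (41−38)²/38 + (49−64)²/64 + (70−65)²/65 + (35−27)²/27 + (5−8)²/8 + (74−53)²/53 + (32−28)²/28 + (24−27)²/27
   = 0.0000 + 5.2632 + 0.2368 + 3.5156 + 0.3846 + 2.3704 + 1.1250 + 8.3208 + 0.5714 + 0.3333
Sum = 22.121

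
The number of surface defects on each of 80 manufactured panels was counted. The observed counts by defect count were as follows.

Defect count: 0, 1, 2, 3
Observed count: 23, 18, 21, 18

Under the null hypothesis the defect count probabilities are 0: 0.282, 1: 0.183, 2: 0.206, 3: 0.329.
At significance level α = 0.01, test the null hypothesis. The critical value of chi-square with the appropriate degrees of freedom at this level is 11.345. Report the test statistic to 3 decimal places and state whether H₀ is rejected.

4.649; do not reject

Expected counts E_i = n·p_i: 80×0.282 = 22.56, 80×0.183 = 14.64, 80×0.206 = 16.48, 80×0.329 = 26.32.
χ² = (23−22.56)²/22.56 + (18−14.64)²/14.64 + (21−16.48)²/16.48 + (18−26.32)²/26.32
   = 0.0086 + 0.7711 + 1.2397 + 2.6300
Sum = 4.649
df = 3. Since 4.649 < 11.345, we do not reject H₀.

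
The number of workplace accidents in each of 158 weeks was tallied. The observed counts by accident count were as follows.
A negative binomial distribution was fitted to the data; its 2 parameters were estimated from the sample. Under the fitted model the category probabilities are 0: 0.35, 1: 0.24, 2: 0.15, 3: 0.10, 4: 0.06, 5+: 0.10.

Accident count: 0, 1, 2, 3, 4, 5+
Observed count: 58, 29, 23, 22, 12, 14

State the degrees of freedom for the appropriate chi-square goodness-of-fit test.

There are k = 6 categories and 2 parameters estimated from the data, so df = 6 − 1 − 2 = 3.

3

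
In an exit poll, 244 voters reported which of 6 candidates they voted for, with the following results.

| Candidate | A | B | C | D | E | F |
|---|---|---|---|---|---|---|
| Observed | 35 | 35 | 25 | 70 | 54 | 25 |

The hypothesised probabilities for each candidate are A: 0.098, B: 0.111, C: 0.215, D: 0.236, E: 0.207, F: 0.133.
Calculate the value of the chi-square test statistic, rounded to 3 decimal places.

Expected counts E_i = n·p_i: 244×0.098 = 23.912, 244×0.111 = 27.084, 244×0.215 = 52.46, 244×0.236 = 57.584, 244×0.207 = 50.508, 244×0.133 = 32.452.
A: (35 − 23.912)²/23.912 = 122.943744/23.912 = 5.1415
B: (35 − 27.084)²/27.084 = 62.663056/27.084 = 2.3137
C: (25 − 52.46)²/52.46 = 754.0516/52.46 = 14.3738
D: (70 − 57.584)²/57.584 = 154.157056/57.584 = 2.6771
E: (54 − 50.508)²/50.508 = 12.194064/50.508 = 0.2414
F: (25 − 32.452)²/32.452 = 55.532304/32.452 = 1.7112
Sum = 26.459

26.459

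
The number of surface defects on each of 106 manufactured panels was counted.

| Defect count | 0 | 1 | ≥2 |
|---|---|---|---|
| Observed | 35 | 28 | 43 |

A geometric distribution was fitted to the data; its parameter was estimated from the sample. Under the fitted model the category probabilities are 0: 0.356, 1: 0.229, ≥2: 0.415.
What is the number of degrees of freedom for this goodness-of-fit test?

1

There are k = 3 categories and 1 parameter estimated from the data, so df = 3 − 1 − 1 = 1.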